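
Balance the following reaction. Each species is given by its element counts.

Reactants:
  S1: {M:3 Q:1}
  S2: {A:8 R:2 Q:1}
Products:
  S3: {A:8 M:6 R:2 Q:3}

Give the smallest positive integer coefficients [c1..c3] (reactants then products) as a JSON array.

Coefficients: [2, 1, 1]

A: 2·0+1·8 = 8 | 1·8 = 8
M: 2·3+1·0 = 6 | 1·6 = 6
R: 2·0+1·2 = 2 | 1·2 = 2
Q: 2·1+1·1 = 3 | 1·3 = 3
gcd(2,1,1) = 1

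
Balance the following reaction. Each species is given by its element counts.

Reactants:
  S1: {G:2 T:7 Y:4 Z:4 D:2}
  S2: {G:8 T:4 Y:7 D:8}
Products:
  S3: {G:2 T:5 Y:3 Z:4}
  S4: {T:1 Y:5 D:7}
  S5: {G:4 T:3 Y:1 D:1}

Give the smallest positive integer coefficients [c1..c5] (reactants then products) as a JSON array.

Coefficients: [5, 3, 5, 4, 6]

G: 5·2+3·8 = 34 | 5·2+4·0+6·4 = 34
T: 5·7+3·4 = 47 | 5·5+4·1+6·3 = 47
Y: 5·4+3·7 = 41 | 5·3+4·5+6·1 = 41
Z: 5·4+3·0 = 20 | 5·4+4·0+6·0 = 20
D: 5·2+3·8 = 34 | 5·0+4·7+6·1 = 34
gcd(5,3,5,4,6) = 1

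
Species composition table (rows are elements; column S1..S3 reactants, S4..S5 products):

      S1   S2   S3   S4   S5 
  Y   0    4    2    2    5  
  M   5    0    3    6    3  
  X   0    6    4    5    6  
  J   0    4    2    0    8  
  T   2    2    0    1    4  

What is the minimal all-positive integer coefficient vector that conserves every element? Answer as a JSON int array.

Y: 6·0+5·4+6·2 = 32 | 6·2+4·5 = 32
M: 6·5+5·0+6·3 = 48 | 6·6+4·3 = 48
X: 6·0+5·6+6·4 = 54 | 6·5+4·6 = 54
J: 6·0+5·4+6·2 = 32 | 6·0+4·8 = 32
T: 6·2+5·2+6·0 = 22 | 6·1+4·4 = 22
gcd(6,5,6,6,4) = 1

Coefficients: [6, 5, 6, 6, 4]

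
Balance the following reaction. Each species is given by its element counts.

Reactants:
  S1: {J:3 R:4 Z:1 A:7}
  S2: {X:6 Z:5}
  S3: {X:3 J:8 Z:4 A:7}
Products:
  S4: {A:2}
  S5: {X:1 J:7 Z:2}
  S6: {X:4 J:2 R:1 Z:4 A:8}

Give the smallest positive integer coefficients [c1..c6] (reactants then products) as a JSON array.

X: 1·0+1·6+5·3 = 21 | 5·0+5·1+4·4 = 21
J: 1·3+1·0+5·8 = 43 | 5·0+5·7+4·2 = 43
R: 1·4+1·0+5·0 = 4 | 5·0+5·0+4·1 = 4
Z: 1·1+1·5+5·4 = 26 | 5·0+5·2+4·4 = 26
A: 1·7+1·0+5·7 = 42 | 5·2+5·0+4·8 = 42
gcd(1,1,5,5,5,4) = 1

Coefficients: [1, 1, 5, 5, 5, 4]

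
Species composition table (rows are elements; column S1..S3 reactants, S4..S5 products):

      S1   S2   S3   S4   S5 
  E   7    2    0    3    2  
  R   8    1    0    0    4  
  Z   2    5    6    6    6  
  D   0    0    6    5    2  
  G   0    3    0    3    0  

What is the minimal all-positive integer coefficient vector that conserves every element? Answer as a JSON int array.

Coefficients: [2, 4, 5, 4, 5]

E: 2·7+4·2+5·0 = 22 | 4·3+5·2 = 22
R: 2·8+4·1+5·0 = 20 | 4·0+5·4 = 20
Z: 2·2+4·5+5·6 = 54 | 4·6+5·6 = 54
D: 2·0+4·0+5·6 = 30 | 4·5+5·2 = 30
G: 2·0+4·3+5·0 = 12 | 4·3+5·0 = 12
gcd(2,4,5,4,5) = 1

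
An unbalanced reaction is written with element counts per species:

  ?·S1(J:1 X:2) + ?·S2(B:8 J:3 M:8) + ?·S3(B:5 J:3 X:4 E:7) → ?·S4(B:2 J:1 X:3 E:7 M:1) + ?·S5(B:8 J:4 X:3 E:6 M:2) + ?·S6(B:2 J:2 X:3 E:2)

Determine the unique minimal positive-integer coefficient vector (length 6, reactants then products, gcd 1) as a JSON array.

B: 3·0+1·8+6·5 = 38 | 2·2+3·8+5·2 = 38
J: 3·1+1·3+6·3 = 24 | 2·1+3·4+5·2 = 24
X: 3·2+1·0+6·4 = 30 | 2·3+3·3+5·3 = 30
E: 3·0+1·0+6·7 = 42 | 2·7+3·6+5·2 = 42
M: 3·0+1·8+6·0 = 8 | 2·1+3·2+5·0 = 8
gcd(3,1,6,2,3,5) = 1

Coefficients: [3, 1, 6, 2, 3, 5]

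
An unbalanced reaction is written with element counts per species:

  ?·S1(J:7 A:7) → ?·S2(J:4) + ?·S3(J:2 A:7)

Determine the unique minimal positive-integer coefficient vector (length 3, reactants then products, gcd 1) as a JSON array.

J: 4·7 = 28 | 5·4+4·2 = 28
A: 4·7 = 28 | 5·0+4·7 = 28
gcd(4,5,4) = 1

Coefficients: [4, 5, 4]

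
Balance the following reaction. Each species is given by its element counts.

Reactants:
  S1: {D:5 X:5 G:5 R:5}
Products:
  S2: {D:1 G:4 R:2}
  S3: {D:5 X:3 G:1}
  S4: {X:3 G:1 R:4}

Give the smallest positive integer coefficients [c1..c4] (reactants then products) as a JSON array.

D: 6·5 = 30 | 5·1+5·5+5·0 = 30
X: 6·5 = 30 | 5·0+5·3+5·3 = 30
G: 6·5 = 30 | 5·4+5·1+5·1 = 30
R: 6·5 = 30 | 5·2+5·0+5·4 = 30
gcd(6,5,5,5) = 1

Coefficients: [6, 5, 5, 5]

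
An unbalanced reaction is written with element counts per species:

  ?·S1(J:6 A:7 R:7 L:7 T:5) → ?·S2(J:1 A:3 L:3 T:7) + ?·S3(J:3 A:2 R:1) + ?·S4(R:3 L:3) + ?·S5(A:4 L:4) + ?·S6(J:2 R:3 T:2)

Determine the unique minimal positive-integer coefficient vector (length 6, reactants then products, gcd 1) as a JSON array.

Coefficients: [3, 1, 3, 2, 3, 4]

J: 3·6 = 18 | 1·1+3·3+2·0+3·0+4·2 = 18
A: 3·7 = 21 | 1·3+3·2+2·0+3·4+4·0 = 21
R: 3·7 = 21 | 1·0+3·1+2·3+3·0+4·3 = 21
L: 3·7 = 21 | 1·3+3·0+2·3+3·4+4·0 = 21
T: 3·5 = 15 | 1·7+3·0+2·0+3·0+4·2 = 15
gcd(3,1,3,2,3,4) = 1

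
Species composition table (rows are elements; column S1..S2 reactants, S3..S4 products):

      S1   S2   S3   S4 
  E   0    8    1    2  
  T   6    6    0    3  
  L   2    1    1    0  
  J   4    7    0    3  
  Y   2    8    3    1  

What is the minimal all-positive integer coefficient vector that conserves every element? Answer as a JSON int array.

E: 1·0+2·8 = 16 | 4·1+6·2 = 16
T: 1·6+2·6 = 18 | 4·0+6·3 = 18
L: 1·2+2·1 = 4 | 4·1+6·0 = 4
J: 1·4+2·7 = 18 | 4·0+6·3 = 18
Y: 1·2+2·8 = 18 | 4·3+6·1 = 18
gcd(1,2,4,6) = 1

Coefficients: [1, 2, 4, 6]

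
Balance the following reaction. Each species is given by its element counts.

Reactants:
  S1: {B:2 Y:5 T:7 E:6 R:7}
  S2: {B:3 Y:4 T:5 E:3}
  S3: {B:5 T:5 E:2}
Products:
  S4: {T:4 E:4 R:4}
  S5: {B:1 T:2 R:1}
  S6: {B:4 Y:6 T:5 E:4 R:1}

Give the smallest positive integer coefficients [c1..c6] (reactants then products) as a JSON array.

Coefficients: [2, 2, 1, 2, 3, 3]

B: 2·2+2·3+1·5 = 15 | 2·0+3·1+3·4 = 15
Y: 2·5+2·4+1·0 = 18 | 2·0+3·0+3·6 = 18
T: 2·7+2·5+1·5 = 29 | 2·4+3·2+3·5 = 29
E: 2·6+2·3+1·2 = 20 | 2·4+3·0+3·4 = 20
R: 2·7+2·0+1·0 = 14 | 2·4+3·1+3·1 = 14
gcd(2,2,1,2,3,3) = 1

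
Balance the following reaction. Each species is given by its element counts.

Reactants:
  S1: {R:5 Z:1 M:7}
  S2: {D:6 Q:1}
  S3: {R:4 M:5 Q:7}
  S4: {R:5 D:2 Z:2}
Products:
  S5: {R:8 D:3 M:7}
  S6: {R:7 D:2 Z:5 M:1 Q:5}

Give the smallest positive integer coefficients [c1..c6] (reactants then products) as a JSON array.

R: 3·5+1·0+2·4+6·5 = 53 | 4·8+3·7 = 53
D: 3·0+1·6+2·0+6·2 = 18 | 4·3+3·2 = 18
Z: 3·1+1·0+2·0+6·2 = 15 | 4·0+3·5 = 15
M: 3·7+1·0+2·5+6·0 = 31 | 4·7+3·1 = 31
Q: 3·0+1·1+2·7+6·0 = 15 | 4·0+3·5 = 15
gcd(3,1,2,6,4,3) = 1

Coefficients: [3, 1, 2, 6, 4, 3]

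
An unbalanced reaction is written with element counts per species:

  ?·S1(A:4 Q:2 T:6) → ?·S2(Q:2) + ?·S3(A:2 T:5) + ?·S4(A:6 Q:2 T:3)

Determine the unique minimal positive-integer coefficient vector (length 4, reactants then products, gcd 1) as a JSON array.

A: 3·4 = 12 | 2·0+3·2+1·6 = 12
Q: 3·2 = 6 | 2·2+3·0+1·2 = 6
T: 3·6 = 18 | 2·0+3·5+1·3 = 18
gcd(3,2,3,1) = 1

Coefficients: [3, 2, 3, 1]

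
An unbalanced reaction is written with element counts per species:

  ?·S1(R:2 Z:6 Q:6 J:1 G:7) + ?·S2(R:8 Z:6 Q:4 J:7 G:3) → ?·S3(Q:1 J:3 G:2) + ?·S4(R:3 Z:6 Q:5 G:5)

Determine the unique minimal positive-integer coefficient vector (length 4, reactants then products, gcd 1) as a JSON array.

Coefficients: [5, 1, 4, 6]

R: 5·2+1·8 = 18 | 4·0+6·3 = 18
Z: 5·6+1·6 = 36 | 4·0+6·6 = 36
Q: 5·6+1·4 = 34 | 4·1+6·5 = 34
J: 5·1+1·7 = 12 | 4·3+6·0 = 12
G: 5·7+1·3 = 38 | 4·2+6·5 = 38
gcd(5,1,4,6) = 1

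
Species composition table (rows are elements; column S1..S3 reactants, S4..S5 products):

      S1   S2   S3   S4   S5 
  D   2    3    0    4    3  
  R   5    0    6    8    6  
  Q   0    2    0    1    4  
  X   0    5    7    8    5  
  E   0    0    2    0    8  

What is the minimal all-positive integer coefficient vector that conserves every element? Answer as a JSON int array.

D: 6·2+5·3+4·0 = 27 | 6·4+1·3 = 27
R: 6·5+5·0+4·6 = 54 | 6·8+1·6 = 54
Q: 6·0+5·2+4·0 = 10 | 6·1+1·4 = 10
X: 6·0+5·5+4·7 = 53 | 6·8+1·5 = 53
E: 6·0+5·0+4·2 = 8 | 6·0+1·8 = 8
gcd(6,5,4,6,1) = 1

Coefficients: [6, 5, 4, 6, 1]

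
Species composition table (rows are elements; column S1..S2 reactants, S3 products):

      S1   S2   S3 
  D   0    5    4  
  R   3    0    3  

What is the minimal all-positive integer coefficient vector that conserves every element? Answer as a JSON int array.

Coefficients: [5, 4, 5]

D: 5·0+4·5 = 20 | 5·4 = 20
R: 5·3+4·0 = 15 | 5·3 = 15
gcd(5,4,5) = 1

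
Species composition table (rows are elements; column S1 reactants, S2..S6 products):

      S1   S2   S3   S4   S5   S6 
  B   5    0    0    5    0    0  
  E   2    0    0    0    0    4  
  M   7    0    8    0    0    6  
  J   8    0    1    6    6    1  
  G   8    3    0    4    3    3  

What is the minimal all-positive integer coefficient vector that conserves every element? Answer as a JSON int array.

B: 6·5 = 30 | 4·0+3·0+6·5+1·0+3·0 = 30
E: 6·2 = 12 | 4·0+3·0+6·0+1·0+3·4 = 12
M: 6·7 = 42 | 4·0+3·8+6·0+1·0+3·6 = 42
J: 6·8 = 48 | 4·0+3·1+6·6+1·6+3·1 = 48
G: 6·8 = 48 | 4·3+3·0+6·4+1·3+3·3 = 48
gcd(6,4,3,6,1,3) = 1

Coefficients: [6, 4, 3, 6, 1, 3]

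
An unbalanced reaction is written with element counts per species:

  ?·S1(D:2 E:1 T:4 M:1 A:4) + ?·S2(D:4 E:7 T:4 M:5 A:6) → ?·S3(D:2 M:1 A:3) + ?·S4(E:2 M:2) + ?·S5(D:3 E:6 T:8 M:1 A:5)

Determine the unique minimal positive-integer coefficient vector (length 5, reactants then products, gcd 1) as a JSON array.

D: 1·2+3·4 = 14 | 4·2+5·0+2·3 = 14
E: 1·1+3·7 = 22 | 4·0+5·2+2·6 = 22
T: 1·4+3·4 = 16 | 4·0+5·0+2·8 = 16
M: 1·1+3·5 = 16 | 4·1+5·2+2·1 = 16
A: 1·4+3·6 = 22 | 4·3+5·0+2·5 = 22
gcd(1,3,4,5,2) = 1

Coefficients: [1, 3, 4, 5, 2]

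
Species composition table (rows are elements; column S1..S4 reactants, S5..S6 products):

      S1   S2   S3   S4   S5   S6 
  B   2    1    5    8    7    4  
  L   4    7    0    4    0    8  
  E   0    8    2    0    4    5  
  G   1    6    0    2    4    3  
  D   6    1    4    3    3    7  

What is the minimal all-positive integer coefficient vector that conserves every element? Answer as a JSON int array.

Coefficients: [4, 4, 5, 1, 3, 6]

B: 4·2+4·1+5·5+1·8 = 45 | 3·7+6·4 = 45
L: 4·4+4·7+5·0+1·4 = 48 | 3·0+6·8 = 48
E: 4·0+4·8+5·2+1·0 = 42 | 3·4+6·5 = 42
G: 4·1+4·6+5·0+1·2 = 30 | 3·4+6·3 = 30
D: 4·6+4·1+5·4+1·3 = 51 | 3·3+6·7 = 51
gcd(4,4,5,1,3,6) = 1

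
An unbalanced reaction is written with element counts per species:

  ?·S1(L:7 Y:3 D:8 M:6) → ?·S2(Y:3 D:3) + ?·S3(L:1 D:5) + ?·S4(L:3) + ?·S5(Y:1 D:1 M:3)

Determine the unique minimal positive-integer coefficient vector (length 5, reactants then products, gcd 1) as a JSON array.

L: 3·7 = 21 | 1·0+3·1+6·3+6·0 = 21
Y: 3·3 = 9 | 1·3+3·0+6·0+6·1 = 9
D: 3·8 = 24 | 1·3+3·5+6·0+6·1 = 24
M: 3·6 = 18 | 1·0+3·0+6·0+6·3 = 18
gcd(3,1,3,6,6) = 1

Coefficients: [3, 1, 3, 6, 6]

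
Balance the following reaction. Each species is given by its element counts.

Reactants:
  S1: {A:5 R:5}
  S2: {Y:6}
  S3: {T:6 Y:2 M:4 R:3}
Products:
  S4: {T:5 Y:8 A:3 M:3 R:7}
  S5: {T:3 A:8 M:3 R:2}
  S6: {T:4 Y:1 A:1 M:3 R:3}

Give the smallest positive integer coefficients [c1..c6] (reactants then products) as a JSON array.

Coefficients: [5, 5, 6, 5, 1, 2]

T: 5·0+5·0+6·6 = 36 | 5·5+1·3+2·4 = 36
Y: 5·0+5·6+6·2 = 42 | 5·8+1·0+2·1 = 42
A: 5·5+5·0+6·0 = 25 | 5·3+1·8+2·1 = 25
M: 5·0+5·0+6·4 = 24 | 5·3+1·3+2·3 = 24
R: 5·5+5·0+6·3 = 43 | 5·7+1·2+2·3 = 43
gcd(5,5,6,5,1,2) = 1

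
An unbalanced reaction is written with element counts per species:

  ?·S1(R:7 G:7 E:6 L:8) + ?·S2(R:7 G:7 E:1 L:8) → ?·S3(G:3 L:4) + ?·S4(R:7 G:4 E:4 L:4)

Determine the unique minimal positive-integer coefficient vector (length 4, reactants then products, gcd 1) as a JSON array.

R: 3·7+2·7 = 35 | 5·0+5·7 = 35
G: 3·7+2·7 = 35 | 5·3+5·4 = 35
E: 3·6+2·1 = 20 | 5·0+5·4 = 20
L: 3·8+2·8 = 40 | 5·4+5·4 = 40
gcd(3,2,5,5) = 1

Coefficients: [3, 2, 5, 5]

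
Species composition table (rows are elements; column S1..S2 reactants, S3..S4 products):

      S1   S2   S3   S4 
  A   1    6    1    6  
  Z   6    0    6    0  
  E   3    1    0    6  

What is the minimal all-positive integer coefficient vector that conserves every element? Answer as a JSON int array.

Coefficients: [5, 3, 5, 3]

A: 5·1+3·6 = 23 | 5·1+3·6 = 23
Z: 5·6+3·0 = 30 | 5·6+3·0 = 30
E: 5·3+3·1 = 18 | 5·0+3·6 = 18
gcd(5,3,5,3) = 1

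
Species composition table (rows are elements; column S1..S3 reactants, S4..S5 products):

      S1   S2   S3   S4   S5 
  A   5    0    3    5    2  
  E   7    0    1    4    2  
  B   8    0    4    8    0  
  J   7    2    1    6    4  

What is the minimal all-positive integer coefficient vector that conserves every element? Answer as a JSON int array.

Coefficients: [2, 5, 4, 4, 1]

A: 2·5+5·0+4·3 = 22 | 4·5+1·2 = 22
E: 2·7+5·0+4·1 = 18 | 4·4+1·2 = 18
B: 2·8+5·0+4·4 = 32 | 4·8+1·0 = 32
J: 2·7+5·2+4·1 = 28 | 4·6+1·4 = 28
gcd(2,5,4,4,1) = 1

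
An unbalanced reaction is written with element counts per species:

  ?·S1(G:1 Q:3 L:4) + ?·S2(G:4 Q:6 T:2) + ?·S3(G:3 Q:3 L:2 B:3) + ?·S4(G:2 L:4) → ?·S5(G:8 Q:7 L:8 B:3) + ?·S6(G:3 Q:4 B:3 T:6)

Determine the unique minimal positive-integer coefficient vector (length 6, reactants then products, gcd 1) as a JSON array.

Coefficients: [1, 3, 6, 6, 5, 1]

G: 1·1+3·4+6·3+6·2 = 43 | 5·8+1·3 = 43
Q: 1·3+3·6+6·3+6·0 = 39 | 5·7+1·4 = 39
L: 1·4+3·0+6·2+6·4 = 40 | 5·8+1·0 = 40
B: 1·0+3·0+6·3+6·0 = 18 | 5·3+1·3 = 18
T: 1·0+3·2+6·0+6·0 = 6 | 5·0+1·6 = 6
gcd(1,3,6,6,5,1) = 1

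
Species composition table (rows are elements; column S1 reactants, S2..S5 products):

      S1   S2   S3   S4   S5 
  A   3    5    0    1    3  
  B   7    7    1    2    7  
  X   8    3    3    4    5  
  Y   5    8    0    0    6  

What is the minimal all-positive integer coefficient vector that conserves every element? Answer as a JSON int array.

A: 4·3 = 12 | 1·5+5·0+1·1+2·3 = 12
B: 4·7 = 28 | 1·7+5·1+1·2+2·7 = 28
X: 4·8 = 32 | 1·3+5·3+1·4+2·5 = 32
Y: 4·5 = 20 | 1·8+5·0+1·0+2·6 = 20
gcd(4,1,5,1,2) = 1

Coefficients: [4, 1, 5, 1, 2]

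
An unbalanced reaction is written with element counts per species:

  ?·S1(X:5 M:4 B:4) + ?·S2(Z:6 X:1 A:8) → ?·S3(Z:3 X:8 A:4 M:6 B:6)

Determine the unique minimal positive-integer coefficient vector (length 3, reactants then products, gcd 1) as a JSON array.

Z: 3·0+1·6 = 6 | 2·3 = 6
X: 3·5+1·1 = 16 | 2·8 = 16
A: 3·0+1·8 = 8 | 2·4 = 8
M: 3·4+1·0 = 12 | 2·6 = 12
B: 3·4+1·0 = 12 | 2·6 = 12
gcd(3,1,2) = 1

Coefficients: [3, 1, 2]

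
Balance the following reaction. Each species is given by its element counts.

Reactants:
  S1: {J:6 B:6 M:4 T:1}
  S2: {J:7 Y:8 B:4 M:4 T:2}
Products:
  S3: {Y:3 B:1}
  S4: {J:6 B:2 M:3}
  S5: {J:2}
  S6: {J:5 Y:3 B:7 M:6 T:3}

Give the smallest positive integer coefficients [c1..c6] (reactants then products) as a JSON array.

Coefficients: [3, 3, 5, 2, 6, 3]

J: 3·6+3·7 = 39 | 5·0+2·6+6·2+3·5 = 39
Y: 3·0+3·8 = 24 | 5·3+2·0+6·0+3·3 = 24
B: 3·6+3·4 = 30 | 5·1+2·2+6·0+3·7 = 30
M: 3·4+3·4 = 24 | 5·0+2·3+6·0+3·6 = 24
T: 3·1+3·2 = 9 | 5·0+2·0+6·0+3·3 = 9
gcd(3,3,5,2,6,3) = 1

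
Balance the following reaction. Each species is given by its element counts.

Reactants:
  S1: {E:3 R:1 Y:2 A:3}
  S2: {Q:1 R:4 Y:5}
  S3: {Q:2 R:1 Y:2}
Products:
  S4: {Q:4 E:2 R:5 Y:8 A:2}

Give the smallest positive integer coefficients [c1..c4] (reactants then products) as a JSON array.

Coefficients: [2, 2, 5, 3]

Q: 2·0+2·1+5·2 = 12 | 3·4 = 12
E: 2·3+2·0+5·0 = 6 | 3·2 = 6
R: 2·1+2·4+5·1 = 15 | 3·5 = 15
Y: 2·2+2·5+5·2 = 24 | 3·8 = 24
A: 2·3+2·0+5·0 = 6 | 3·2 = 6
gcd(2,2,5,3) = 1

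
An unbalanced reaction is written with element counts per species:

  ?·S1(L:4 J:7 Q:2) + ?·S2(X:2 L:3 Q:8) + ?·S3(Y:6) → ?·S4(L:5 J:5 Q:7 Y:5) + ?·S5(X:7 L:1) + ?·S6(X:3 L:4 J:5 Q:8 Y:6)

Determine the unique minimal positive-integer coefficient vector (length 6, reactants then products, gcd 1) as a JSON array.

X: 5·0+5·2+6·0 = 10 | 6·0+1·7+1·3 = 10
L: 5·4+5·3+6·0 = 35 | 6·5+1·1+1·4 = 35
J: 5·7+5·0+6·0 = 35 | 6·5+1·0+1·5 = 35
Q: 5·2+5·8+6·0 = 50 | 6·7+1·0+1·8 = 50
Y: 5·0+5·0+6·6 = 36 | 6·5+1·0+1·6 = 36
gcd(5,5,6,6,1,1) = 1

Coefficients: [5, 5, 6, 6, 1, 1]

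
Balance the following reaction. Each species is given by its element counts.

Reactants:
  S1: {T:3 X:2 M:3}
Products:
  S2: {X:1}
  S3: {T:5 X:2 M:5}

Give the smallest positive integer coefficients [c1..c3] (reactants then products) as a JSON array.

Coefficients: [5, 4, 3]

T: 5·3 = 15 | 4·0+3·5 = 15
X: 5·2 = 10 | 4·1+3·2 = 10
M: 5·3 = 15 | 4·0+3·5 = 15
gcd(5,4,3) = 1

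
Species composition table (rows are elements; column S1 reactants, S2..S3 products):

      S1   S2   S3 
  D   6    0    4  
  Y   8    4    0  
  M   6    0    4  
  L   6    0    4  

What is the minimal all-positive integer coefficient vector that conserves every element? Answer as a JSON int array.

Coefficients: [2, 4, 3]

D: 2·6 = 12 | 4·0+3·4 = 12
Y: 2·8 = 16 | 4·4+3·0 = 16
M: 2·6 = 12 | 4·0+3·4 = 12
L: 2·6 = 12 | 4·0+3·4 = 12
gcd(2,4,3) = 1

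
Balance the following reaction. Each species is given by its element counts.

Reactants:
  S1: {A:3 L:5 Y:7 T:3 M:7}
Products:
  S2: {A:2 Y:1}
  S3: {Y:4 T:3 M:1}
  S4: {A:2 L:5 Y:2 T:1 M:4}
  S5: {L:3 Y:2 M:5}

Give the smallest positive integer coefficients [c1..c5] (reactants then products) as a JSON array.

Coefficients: [6, 6, 5, 3, 5]

A: 6·3 = 18 | 6·2+5·0+3·2+5·0 = 18
L: 6·5 = 30 | 6·0+5·0+3·5+5·3 = 30
Y: 6·7 = 42 | 6·1+5·4+3·2+5·2 = 42
T: 6·3 = 18 | 6·0+5·3+3·1+5·0 = 18
M: 6·7 = 42 | 6·0+5·1+3·4+5·5 = 42
gcd(6,6,5,3,5) = 1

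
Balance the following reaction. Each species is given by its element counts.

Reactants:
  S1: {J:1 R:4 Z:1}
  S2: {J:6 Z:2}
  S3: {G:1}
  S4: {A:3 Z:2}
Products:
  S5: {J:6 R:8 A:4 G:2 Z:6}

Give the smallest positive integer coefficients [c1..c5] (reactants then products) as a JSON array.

J: 6·1+2·6+6·0+4·0 = 18 | 3·6 = 18
R: 6·4+2·0+6·0+4·0 = 24 | 3·8 = 24
A: 6·0+2·0+6·0+4·3 = 12 | 3·4 = 12
G: 6·0+2·0+6·1+4·0 = 6 | 3·2 = 6
Z: 6·1+2·2+6·0+4·2 = 18 | 3·6 = 18
gcd(6,2,6,4,3) = 1

Coefficients: [6, 2, 6, 4, 3]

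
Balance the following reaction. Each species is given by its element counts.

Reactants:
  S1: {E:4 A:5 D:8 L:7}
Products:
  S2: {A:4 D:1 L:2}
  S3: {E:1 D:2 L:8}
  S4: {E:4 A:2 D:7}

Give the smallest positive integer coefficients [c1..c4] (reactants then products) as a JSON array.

E: 6·4 = 24 | 5·0+4·1+5·4 = 24
A: 6·5 = 30 | 5·4+4·0+5·2 = 30
D: 6·8 = 48 | 5·1+4·2+5·7 = 48
L: 6·7 = 42 | 5·2+4·8+5·0 = 42
gcd(6,5,4,5) = 1

Coefficients: [6, 5, 4, 5]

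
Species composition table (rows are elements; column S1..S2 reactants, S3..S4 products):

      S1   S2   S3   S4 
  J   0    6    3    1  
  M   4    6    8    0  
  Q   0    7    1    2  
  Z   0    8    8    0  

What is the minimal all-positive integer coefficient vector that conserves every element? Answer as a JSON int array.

Coefficients: [1, 2, 2, 6]

J: 1·0+2·6 = 12 | 2·3+6·1 = 12
M: 1·4+2·6 = 16 | 2·8+6·0 = 16
Q: 1·0+2·7 = 14 | 2·1+6·2 = 14
Z: 1·0+2·8 = 16 | 2·8+6·0 = 16
gcd(1,2,2,6) = 1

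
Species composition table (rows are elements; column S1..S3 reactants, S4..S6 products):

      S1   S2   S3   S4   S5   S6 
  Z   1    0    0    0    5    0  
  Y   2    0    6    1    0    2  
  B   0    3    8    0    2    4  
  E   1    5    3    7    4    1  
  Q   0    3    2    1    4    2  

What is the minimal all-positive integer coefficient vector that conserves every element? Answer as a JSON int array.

Coefficients: [5, 6, 1, 4, 1, 6]

Z: 5·1+6·0+1·0 = 5 | 4·0+1·5+6·0 = 5
Y: 5·2+6·0+1·6 = 16 | 4·1+1·0+6·2 = 16
B: 5·0+6·3+1·8 = 26 | 4·0+1·2+6·4 = 26
E: 5·1+6·5+1·3 = 38 | 4·7+1·4+6·1 = 38
Q: 5·0+6·3+1·2 = 20 | 4·1+1·4+6·2 = 20
gcd(5,6,1,4,1,6) = 1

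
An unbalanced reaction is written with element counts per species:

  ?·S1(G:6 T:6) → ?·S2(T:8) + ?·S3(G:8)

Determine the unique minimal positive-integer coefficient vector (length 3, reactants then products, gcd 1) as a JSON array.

G: 4·6 = 24 | 3·0+3·8 = 24
T: 4·6 = 24 | 3·8+3·0 = 24
gcd(4,3,3) = 1

Coefficients: [4, 3, 3]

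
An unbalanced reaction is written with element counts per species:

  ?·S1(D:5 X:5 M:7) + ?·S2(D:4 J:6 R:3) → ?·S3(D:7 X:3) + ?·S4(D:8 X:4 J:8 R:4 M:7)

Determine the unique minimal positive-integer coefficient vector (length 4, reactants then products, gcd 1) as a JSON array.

Coefficients: [3, 4, 1, 3]

D: 3·5+4·4 = 31 | 1·7+3·8 = 31
X: 3·5+4·0 = 15 | 1·3+3·4 = 15
J: 3·0+4·6 = 24 | 1·0+3·8 = 24
R: 3·0+4·3 = 12 | 1·0+3·4 = 12
M: 3·7+4·0 = 21 | 1·0+3·7 = 21
gcd(3,4,1,3) = 1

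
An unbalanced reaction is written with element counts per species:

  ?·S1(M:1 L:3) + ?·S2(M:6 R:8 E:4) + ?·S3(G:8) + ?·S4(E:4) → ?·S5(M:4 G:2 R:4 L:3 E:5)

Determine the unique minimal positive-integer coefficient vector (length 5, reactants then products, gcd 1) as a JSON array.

M: 4·1+2·6+1·0+3·0 = 16 | 4·4 = 16
G: 4·0+2·0+1·8+3·0 = 8 | 4·2 = 8
R: 4·0+2·8+1·0+3·0 = 16 | 4·4 = 16
L: 4·3+2·0+1·0+3·0 = 12 | 4·3 = 12
E: 4·0+2·4+1·0+3·4 = 20 | 4·5 = 20
gcd(4,2,1,3,4) = 1

Coefficients: [4, 2, 1, 3, 4]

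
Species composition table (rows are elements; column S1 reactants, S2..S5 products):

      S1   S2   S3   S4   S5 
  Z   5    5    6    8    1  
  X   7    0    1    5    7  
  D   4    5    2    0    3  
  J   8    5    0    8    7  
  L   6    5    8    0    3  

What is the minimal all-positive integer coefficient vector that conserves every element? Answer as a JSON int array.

Z: 6·5 = 30 | 1·5+2·6+1·8+5·1 = 30
X: 6·7 = 42 | 1·0+2·1+1·5+5·7 = 42
D: 6·4 = 24 | 1·5+2·2+1·0+5·3 = 24
J: 6·8 = 48 | 1·5+2·0+1·8+5·7 = 48
L: 6·6 = 36 | 1·5+2·8+1·0+5·3 = 36
gcd(6,1,2,1,5) = 1

Coefficients: [6, 1, 2, 1, 5]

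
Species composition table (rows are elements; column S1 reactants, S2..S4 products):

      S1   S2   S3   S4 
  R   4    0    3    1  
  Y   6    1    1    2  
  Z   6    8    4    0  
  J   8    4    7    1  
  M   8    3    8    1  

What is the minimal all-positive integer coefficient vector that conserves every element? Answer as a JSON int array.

Coefficients: [2, 1, 1, 5]

R: 2·4 = 8 | 1·0+1·3+5·1 = 8
Y: 2·6 = 12 | 1·1+1·1+5·2 = 12
Z: 2·6 = 12 | 1·8+1·4+5·0 = 12
J: 2·8 = 16 | 1·4+1·7+5·1 = 16
M: 2·8 = 16 | 1·3+1·8+5·1 = 16
gcd(2,1,1,5) = 1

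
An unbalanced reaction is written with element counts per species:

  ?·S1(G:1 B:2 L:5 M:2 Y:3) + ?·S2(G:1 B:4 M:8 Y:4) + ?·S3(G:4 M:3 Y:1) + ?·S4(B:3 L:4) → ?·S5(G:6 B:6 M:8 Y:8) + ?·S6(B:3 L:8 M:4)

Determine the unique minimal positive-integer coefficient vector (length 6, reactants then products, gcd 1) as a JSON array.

Coefficients: [4, 4, 4, 5, 4, 5]

G: 4·1+4·1+4·4+5·0 = 24 | 4·6+5·0 = 24
B: 4·2+4·4+4·0+5·3 = 39 | 4·6+5·3 = 39
L: 4·5+4·0+4·0+5·4 = 40 | 4·0+5·8 = 40
M: 4·2+4·8+4·3+5·0 = 52 | 4·8+5·4 = 52
Y: 4·3+4·4+4·1+5·0 = 32 | 4·8+5·0 = 32
gcd(4,4,4,5,4,5) = 1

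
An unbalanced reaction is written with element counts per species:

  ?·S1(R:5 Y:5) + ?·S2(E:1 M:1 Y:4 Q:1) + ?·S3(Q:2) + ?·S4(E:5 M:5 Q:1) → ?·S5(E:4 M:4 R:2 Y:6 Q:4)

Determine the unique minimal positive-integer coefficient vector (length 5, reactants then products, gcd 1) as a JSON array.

Coefficients: [2, 5, 6, 3, 5]

E: 2·0+5·1+6·0+3·5 = 20 | 5·4 = 20
M: 2·0+5·1+6·0+3·5 = 20 | 5·4 = 20
R: 2·5+5·0+6·0+3·0 = 10 | 5·2 = 10
Y: 2·5+5·4+6·0+3·0 = 30 | 5·6 = 30
Q: 2·0+5·1+6·2+3·1 = 20 | 5·4 = 20
gcd(2,5,6,3,5) = 1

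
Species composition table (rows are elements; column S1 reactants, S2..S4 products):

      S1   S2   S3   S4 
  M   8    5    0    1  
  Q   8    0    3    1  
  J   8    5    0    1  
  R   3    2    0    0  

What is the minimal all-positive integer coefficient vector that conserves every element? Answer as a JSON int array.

Coefficients: [2, 3, 5, 1]

M: 2·8 = 16 | 3·5+5·0+1·1 = 16
Q: 2·8 = 16 | 3·0+5·3+1·1 = 16
J: 2·8 = 16 | 3·5+5·0+1·1 = 16
R: 2·3 = 6 | 3·2+5·0+1·0 = 6
gcd(2,3,5,1) = 1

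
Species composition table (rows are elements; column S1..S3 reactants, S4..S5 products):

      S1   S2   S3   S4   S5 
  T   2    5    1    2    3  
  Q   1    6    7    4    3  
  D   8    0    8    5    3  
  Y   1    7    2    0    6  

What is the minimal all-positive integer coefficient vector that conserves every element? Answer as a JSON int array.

Coefficients: [2, 2, 1, 3, 3]

T: 2·2+2·5+1·1 = 15 | 3·2+3·3 = 15
Q: 2·1+2·6+1·7 = 21 | 3·4+3·3 = 21
D: 2·8+2·0+1·8 = 24 | 3·5+3·3 = 24
Y: 2·1+2·7+1·2 = 18 | 3·0+3·6 = 18
gcd(2,2,1,3,3) = 1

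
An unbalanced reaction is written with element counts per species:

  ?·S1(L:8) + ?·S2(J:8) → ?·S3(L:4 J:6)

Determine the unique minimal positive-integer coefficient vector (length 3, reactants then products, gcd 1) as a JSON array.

L: 2·8+3·0 = 16 | 4·4 = 16
J: 2·0+3·8 = 24 | 4·6 = 24
gcd(2,3,4) = 1

Coefficients: [2, 3, 4]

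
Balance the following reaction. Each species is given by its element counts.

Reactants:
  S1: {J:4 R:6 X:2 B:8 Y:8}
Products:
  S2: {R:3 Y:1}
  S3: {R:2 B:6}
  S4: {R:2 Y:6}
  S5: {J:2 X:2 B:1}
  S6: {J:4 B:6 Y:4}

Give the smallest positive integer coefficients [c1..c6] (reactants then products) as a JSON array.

Coefficients: [6, 6, 4, 5, 6, 3]

J: 6·4 = 24 | 6·0+4·0+5·0+6·2+3·4 = 24
R: 6·6 = 36 | 6·3+4·2+5·2+6·0+3·0 = 36
X: 6·2 = 12 | 6·0+4·0+5·0+6·2+3·0 = 12
B: 6·8 = 48 | 6·0+4·6+5·0+6·1+3·6 = 48
Y: 6·8 = 48 | 6·1+4·0+5·6+6·0+3·4 = 48
gcd(6,6,4,5,6,3) = 1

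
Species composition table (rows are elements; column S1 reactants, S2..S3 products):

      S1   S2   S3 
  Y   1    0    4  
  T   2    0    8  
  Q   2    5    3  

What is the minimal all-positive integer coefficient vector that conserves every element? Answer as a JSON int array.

Y: 4·1 = 4 | 1·0+1·4 = 4
T: 4·2 = 8 | 1·0+1·8 = 8
Q: 4·2 = 8 | 1·5+1·3 = 8
gcd(4,1,1) = 1

Coefficients: [4, 1, 1]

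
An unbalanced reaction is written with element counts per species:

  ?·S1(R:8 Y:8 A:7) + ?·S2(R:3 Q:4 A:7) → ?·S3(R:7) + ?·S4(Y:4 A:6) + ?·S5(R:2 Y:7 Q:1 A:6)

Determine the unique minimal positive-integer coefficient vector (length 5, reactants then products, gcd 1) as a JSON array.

Coefficients: [5, 1, 5, 3, 4]

R: 5·8+1·3 = 43 | 5·7+3·0+4·2 = 43
Y: 5·8+1·0 = 40 | 5·0+3·4+4·7 = 40
Q: 5·0+1·4 = 4 | 5·0+3·0+4·1 = 4
A: 5·7+1·7 = 42 | 5·0+3·6+4·6 = 42
gcd(5,1,5,3,4) = 1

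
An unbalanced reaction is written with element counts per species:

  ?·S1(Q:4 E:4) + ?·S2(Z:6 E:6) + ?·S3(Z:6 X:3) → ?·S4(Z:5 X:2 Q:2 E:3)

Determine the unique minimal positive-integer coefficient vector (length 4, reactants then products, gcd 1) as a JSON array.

Coefficients: [3, 1, 4, 6]

Z: 3·0+1·6+4·6 = 30 | 6·5 = 30
X: 3·0+1·0+4·3 = 12 | 6·2 = 12
Q: 3·4+1·0+4·0 = 12 | 6·2 = 12
E: 3·4+1·6+4·0 = 18 | 6·3 = 18
gcd(3,1,4,6) = 1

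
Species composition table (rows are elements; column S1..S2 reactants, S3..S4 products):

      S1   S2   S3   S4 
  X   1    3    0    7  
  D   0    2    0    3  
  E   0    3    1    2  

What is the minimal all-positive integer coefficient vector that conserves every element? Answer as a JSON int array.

Coefficients: [5, 3, 5, 2]

X: 5·1+3·3 = 14 | 5·0+2·7 = 14
D: 5·0+3·2 = 6 | 5·0+2·3 = 6
E: 5·0+3·3 = 9 | 5·1+2·2 = 9
gcd(5,3,5,2) = 1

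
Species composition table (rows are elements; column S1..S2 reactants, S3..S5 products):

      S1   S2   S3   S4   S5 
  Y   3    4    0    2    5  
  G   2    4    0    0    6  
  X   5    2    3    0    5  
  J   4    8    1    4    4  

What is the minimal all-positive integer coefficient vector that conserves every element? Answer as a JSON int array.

Y: 4·3+1·4 = 16 | 4·0+3·2+2·5 = 16
G: 4·2+1·4 = 12 | 4·0+3·0+2·6 = 12
X: 4·5+1·2 = 22 | 4·3+3·0+2·5 = 22
J: 4·4+1·8 = 24 | 4·1+3·4+2·4 = 24
gcd(4,1,4,3,2) = 1

Coefficients: [4, 1, 4, 3, 2]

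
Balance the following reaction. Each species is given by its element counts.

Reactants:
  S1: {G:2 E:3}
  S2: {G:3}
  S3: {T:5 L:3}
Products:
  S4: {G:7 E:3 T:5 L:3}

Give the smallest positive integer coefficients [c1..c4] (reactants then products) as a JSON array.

G: 3·2+5·3+3·0 = 21 | 3·7 = 21
E: 3·3+5·0+3·0 = 9 | 3·3 = 9
T: 3·0+5·0+3·5 = 15 | 3·5 = 15
L: 3·0+5·0+3·3 = 9 | 3·3 = 9
gcd(3,5,3,3) = 1

Coefficients: [3, 5, 3, 3]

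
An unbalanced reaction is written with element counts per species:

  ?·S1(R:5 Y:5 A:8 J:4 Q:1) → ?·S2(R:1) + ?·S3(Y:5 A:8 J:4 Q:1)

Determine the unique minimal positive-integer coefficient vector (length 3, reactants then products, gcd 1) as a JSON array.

Coefficients: [1, 5, 1]

R: 1·5 = 5 | 5·1+1·0 = 5
Y: 1·5 = 5 | 5·0+1·5 = 5
A: 1·8 = 8 | 5·0+1·8 = 8
J: 1·4 = 4 | 5·0+1·4 = 4
Q: 1·1 = 1 | 5·0+1·1 = 1
gcd(1,5,1) = 1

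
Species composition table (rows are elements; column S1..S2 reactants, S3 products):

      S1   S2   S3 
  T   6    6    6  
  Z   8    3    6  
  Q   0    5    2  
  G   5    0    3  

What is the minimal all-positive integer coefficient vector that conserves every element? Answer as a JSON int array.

Coefficients: [3, 2, 5]

T: 3·6+2·6 = 30 | 5·6 = 30
Z: 3·8+2·3 = 30 | 5·6 = 30
Q: 3·0+2·5 = 10 | 5·2 = 10
G: 3·5+2·0 = 15 | 5·3 = 15
gcd(3,2,5) = 1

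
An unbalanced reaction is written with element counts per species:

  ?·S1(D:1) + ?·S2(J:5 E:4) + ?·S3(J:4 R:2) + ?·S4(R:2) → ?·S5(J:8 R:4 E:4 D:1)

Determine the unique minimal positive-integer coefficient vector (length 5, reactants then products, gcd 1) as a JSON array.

J: 4·0+4·5+3·4+5·0 = 32 | 4·8 = 32
R: 4·0+4·0+3·2+5·2 = 16 | 4·4 = 16
E: 4·0+4·4+3·0+5·0 = 16 | 4·4 = 16
D: 4·1+4·0+3·0+5·0 = 4 | 4·1 = 4
gcd(4,4,3,5,4) = 1

Coefficients: [4, 4, 3, 5, 4]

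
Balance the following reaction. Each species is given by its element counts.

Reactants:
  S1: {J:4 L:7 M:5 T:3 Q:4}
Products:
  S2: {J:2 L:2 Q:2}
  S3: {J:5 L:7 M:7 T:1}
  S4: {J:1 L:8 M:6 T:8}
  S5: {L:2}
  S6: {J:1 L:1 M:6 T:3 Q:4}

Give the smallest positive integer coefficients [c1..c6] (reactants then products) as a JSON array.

J: 5·4 = 20 | 6·2+1·5+1·1+3·0+2·1 = 20
L: 5·7 = 35 | 6·2+1·7+1·8+3·2+2·1 = 35
M: 5·5 = 25 | 6·0+1·7+1·6+3·0+2·6 = 25
T: 5·3 = 15 | 6·0+1·1+1·8+3·0+2·3 = 15
Q: 5·4 = 20 | 6·2+1·0+1·0+3·0+2·4 = 20
gcd(5,6,1,1,3,2) = 1

Coefficients: [5, 6, 1, 1, 3, 2]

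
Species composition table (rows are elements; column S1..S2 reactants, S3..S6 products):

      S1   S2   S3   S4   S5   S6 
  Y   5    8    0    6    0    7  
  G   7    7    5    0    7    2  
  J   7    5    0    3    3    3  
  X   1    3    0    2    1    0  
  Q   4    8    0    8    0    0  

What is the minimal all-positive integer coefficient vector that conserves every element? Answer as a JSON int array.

Y: 2·5+5·8 = 50 | 2·0+6·6+5·0+2·7 = 50
G: 2·7+5·7 = 49 | 2·5+6·0+5·7+2·2 = 49
J: 2·7+5·5 = 39 | 2·0+6·3+5·3+2·3 = 39
X: 2·1+5·3 = 17 | 2·0+6·2+5·1+2·0 = 17
Q: 2·4+5·8 = 48 | 2·0+6·8+5·0+2·0 = 48
gcd(2,5,2,6,5,2) = 1

Coefficients: [2, 5, 2, 6, 5, 2]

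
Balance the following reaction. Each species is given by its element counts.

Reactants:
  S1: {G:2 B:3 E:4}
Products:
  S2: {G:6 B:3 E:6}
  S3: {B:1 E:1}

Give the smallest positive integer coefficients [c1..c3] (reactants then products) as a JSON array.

Coefficients: [3, 1, 6]

G: 3·2 = 6 | 1·6+6·0 = 6
B: 3·3 = 9 | 1·3+6·1 = 9
E: 3·4 = 12 | 1·6+6·1 = 12
gcd(3,1,6) = 1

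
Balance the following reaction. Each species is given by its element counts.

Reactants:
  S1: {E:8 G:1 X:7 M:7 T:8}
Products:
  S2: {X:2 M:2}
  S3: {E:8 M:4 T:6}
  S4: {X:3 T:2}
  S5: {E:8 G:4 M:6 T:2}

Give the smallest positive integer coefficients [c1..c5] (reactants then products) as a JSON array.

Coefficients: [4, 5, 3, 6, 1]

E: 4·8 = 32 | 5·0+3·8+6·0+1·8 = 32
G: 4·1 = 4 | 5·0+3·0+6·0+1·4 = 4
X: 4·7 = 28 | 5·2+3·0+6·3+1·0 = 28
M: 4·7 = 28 | 5·2+3·4+6·0+1·6 = 28
T: 4·8 = 32 | 5·0+3·6+6·2+1·2 = 32
gcd(4,5,3,6,1) = 1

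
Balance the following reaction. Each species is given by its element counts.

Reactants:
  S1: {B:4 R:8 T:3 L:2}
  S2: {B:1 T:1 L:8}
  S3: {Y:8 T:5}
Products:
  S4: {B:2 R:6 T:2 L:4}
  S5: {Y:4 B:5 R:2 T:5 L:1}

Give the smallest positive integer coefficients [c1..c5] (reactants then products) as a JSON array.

Coefficients: [5, 2, 1, 6, 2]

Y: 5·0+2·0+1·8 = 8 | 6·0+2·4 = 8
B: 5·4+2·1+1·0 = 22 | 6·2+2·5 = 22
R: 5·8+2·0+1·0 = 40 | 6·6+2·2 = 40
T: 5·3+2·1+1·5 = 22 | 6·2+2·5 = 22
L: 5·2+2·8+1·0 = 26 | 6·4+2·1 = 26
gcd(5,2,1,6,2) = 1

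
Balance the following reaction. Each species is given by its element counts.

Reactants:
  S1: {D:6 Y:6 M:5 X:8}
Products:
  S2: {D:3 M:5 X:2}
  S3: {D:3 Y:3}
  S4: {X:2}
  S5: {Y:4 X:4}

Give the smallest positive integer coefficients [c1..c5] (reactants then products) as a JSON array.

D: 4·6 = 24 | 4·3+4·3+6·0+3·0 = 24
Y: 4·6 = 24 | 4·0+4·3+6·0+3·4 = 24
M: 4·5 = 20 | 4·5+4·0+6·0+3·0 = 20
X: 4·8 = 32 | 4·2+4·0+6·2+3·4 = 32
gcd(4,4,4,6,3) = 1

Coefficients: [4, 4, 4, 6, 3]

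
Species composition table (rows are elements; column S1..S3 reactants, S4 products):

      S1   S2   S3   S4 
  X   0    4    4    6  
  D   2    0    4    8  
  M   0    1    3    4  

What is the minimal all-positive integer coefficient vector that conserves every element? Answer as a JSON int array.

X: 6·0+1·4+5·4 = 24 | 4·6 = 24
D: 6·2+1·0+5·4 = 32 | 4·8 = 32
M: 6·0+1·1+5·3 = 16 | 4·4 = 16
gcd(6,1,5,4) = 1

Coefficients: [6, 1, 5, 4]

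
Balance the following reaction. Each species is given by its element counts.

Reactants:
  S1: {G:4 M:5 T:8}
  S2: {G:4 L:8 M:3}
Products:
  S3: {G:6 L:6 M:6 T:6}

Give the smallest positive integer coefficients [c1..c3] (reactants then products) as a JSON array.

G: 3·4+3·4 = 24 | 4·6 = 24
L: 3·0+3·8 = 24 | 4·6 = 24
M: 3·5+3·3 = 24 | 4·6 = 24
T: 3·8+3·0 = 24 | 4·6 = 24
gcd(3,3,4) = 1

Coefficients: [3, 3, 4]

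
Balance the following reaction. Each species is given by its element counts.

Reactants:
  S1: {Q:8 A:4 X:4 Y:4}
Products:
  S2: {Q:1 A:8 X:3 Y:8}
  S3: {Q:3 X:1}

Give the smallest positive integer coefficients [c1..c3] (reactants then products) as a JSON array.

Coefficients: [2, 1, 5]

Q: 2·8 = 16 | 1·1+5·3 = 16
A: 2·4 = 8 | 1·8+5·0 = 8
X: 2·4 = 8 | 1·3+5·1 = 8
Y: 2·4 = 8 | 1·8+5·0 = 8
gcd(2,1,5) = 1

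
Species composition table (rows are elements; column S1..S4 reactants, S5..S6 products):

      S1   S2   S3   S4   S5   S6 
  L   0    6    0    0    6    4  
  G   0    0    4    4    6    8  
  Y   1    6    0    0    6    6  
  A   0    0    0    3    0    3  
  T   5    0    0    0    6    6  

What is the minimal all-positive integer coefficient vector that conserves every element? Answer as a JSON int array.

L: 6·0+4·6+6·0+3·0 = 24 | 2·6+3·4 = 24
G: 6·0+4·0+6·4+3·4 = 36 | 2·6+3·8 = 36
Y: 6·1+4·6+6·0+3·0 = 30 | 2·6+3·6 = 30
A: 6·0+4·0+6·0+3·3 = 9 | 2·0+3·3 = 9
T: 6·5+4·0+6·0+3·0 = 30 | 2·6+3·6 = 30
gcd(6,4,6,3,2,3) = 1

Coefficients: [6, 4, 6, 3, 2, 3]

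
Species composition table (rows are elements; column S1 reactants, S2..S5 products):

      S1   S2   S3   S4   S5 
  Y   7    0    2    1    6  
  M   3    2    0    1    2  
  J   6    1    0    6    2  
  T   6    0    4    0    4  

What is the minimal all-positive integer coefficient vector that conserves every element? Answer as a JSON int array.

Coefficients: [6, 2, 4, 4, 5]

Y: 6·7 = 42 | 2·0+4·2+4·1+5·6 = 42
M: 6·3 = 18 | 2·2+4·0+4·1+5·2 = 18
J: 6·6 = 36 | 2·1+4·0+4·6+5·2 = 36
T: 6·6 = 36 | 2·0+4·4+4·0+5·4 = 36
gcd(6,2,4,4,5) = 1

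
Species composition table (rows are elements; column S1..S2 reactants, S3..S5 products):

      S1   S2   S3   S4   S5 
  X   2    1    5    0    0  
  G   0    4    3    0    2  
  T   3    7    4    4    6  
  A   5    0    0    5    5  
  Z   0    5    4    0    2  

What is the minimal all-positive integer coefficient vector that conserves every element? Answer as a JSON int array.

X: 4·2+2·1 = 10 | 2·5+3·0+1·0 = 10
G: 4·0+2·4 = 8 | 2·3+3·0+1·2 = 8
T: 4·3+2·7 = 26 | 2·4+3·4+1·6 = 26
A: 4·5+2·0 = 20 | 2·0+3·5+1·5 = 20
Z: 4·0+2·5 = 10 | 2·4+3·0+1·2 = 10
gcd(4,2,2,3,1) = 1

Coefficients: [4, 2, 2, 3, 1]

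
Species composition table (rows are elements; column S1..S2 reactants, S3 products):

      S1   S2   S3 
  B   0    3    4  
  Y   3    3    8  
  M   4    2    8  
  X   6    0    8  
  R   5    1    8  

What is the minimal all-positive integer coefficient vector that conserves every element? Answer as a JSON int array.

B: 4·0+4·3 = 12 | 3·4 = 12
Y: 4·3+4·3 = 24 | 3·8 = 24
M: 4·4+4·2 = 24 | 3·8 = 24
X: 4·6+4·0 = 24 | 3·8 = 24
R: 4·5+4·1 = 24 | 3·8 = 24
gcd(4,4,3) = 1

Coefficients: [4, 4, 3]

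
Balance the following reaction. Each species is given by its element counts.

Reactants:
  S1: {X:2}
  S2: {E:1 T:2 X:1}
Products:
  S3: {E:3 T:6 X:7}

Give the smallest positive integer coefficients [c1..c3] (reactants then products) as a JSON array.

E: 2·0+3·1 = 3 | 1·3 = 3
T: 2·0+3·2 = 6 | 1·6 = 6
X: 2·2+3·1 = 7 | 1·7 = 7
gcd(2,3,1) = 1

Coefficients: [2, 3, 1]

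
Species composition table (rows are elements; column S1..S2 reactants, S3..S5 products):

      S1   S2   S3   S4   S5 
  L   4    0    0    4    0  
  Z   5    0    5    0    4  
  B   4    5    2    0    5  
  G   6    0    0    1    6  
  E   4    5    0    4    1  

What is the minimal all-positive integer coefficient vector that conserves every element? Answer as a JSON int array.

L: 6·4+1·0 = 24 | 2·0+6·4+5·0 = 24
Z: 6·5+1·0 = 30 | 2·5+6·0+5·4 = 30
B: 6·4+1·5 = 29 | 2·2+6·0+5·5 = 29
G: 6·6+1·0 = 36 | 2·0+6·1+5·6 = 36
E: 6·4+1·5 = 29 | 2·0+6·4+5·1 = 29
gcd(6,1,2,6,5) = 1

Coefficients: [6, 1, 2, 6, 5]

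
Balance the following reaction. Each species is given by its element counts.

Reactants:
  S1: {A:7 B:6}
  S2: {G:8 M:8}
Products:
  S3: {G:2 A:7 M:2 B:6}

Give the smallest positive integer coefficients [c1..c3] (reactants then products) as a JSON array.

G: 4·0+1·8 = 8 | 4·2 = 8
A: 4·7+1·0 = 28 | 4·7 = 28
M: 4·0+1·8 = 8 | 4·2 = 8
B: 4·6+1·0 = 24 | 4·6 = 24
gcd(4,1,4) = 1

Coefficients: [4, 1, 4]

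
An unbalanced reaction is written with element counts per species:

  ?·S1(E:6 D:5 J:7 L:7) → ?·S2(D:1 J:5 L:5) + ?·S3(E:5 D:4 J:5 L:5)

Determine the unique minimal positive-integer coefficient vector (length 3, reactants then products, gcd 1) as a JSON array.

Coefficients: [5, 1, 6]

E: 5·6 = 30 | 1·0+6·5 = 30
D: 5·5 = 25 | 1·1+6·4 = 25
J: 5·7 = 35 | 1·5+6·5 = 35
L: 5·7 = 35 | 1·5+6·5 = 35
gcd(5,1,6) = 1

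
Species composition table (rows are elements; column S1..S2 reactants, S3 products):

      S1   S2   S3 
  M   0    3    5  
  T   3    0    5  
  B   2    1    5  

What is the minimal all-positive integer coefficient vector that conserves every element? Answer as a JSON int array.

Coefficients: [5, 5, 3]

M: 5·0+5·3 = 15 | 3·5 = 15
T: 5·3+5·0 = 15 | 3·5 = 15
B: 5·2+5·1 = 15 | 3·5 = 15
gcd(5,5,3) = 1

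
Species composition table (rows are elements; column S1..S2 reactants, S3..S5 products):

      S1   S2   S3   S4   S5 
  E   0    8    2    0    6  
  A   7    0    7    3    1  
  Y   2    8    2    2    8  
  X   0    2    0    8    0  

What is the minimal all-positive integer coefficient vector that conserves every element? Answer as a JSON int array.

E: 5·0+4·8 = 32 | 4·2+1·0+4·6 = 32
A: 5·7+4·0 = 35 | 4·7+1·3+4·1 = 35
Y: 5·2+4·8 = 42 | 4·2+1·2+4·8 = 42
X: 5·0+4·2 = 8 | 4·0+1·8+4·0 = 8
gcd(5,4,4,1,4) = 1

Coefficients: [5, 4, 4, 1, 4]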